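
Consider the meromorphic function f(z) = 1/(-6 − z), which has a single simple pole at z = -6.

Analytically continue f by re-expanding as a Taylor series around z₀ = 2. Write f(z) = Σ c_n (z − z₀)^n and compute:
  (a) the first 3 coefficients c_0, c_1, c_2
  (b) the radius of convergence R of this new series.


Let w = z − z₀, so z = z₀ + w.
Then -6 − z = -6 − (z₀ + w) = (-6 − z₀) − w = -8 − w.
f(z) = 1/(-8 − w) = (1/(-8)) · 1/(1 − w/(-8)) = Σ_{n≥0} w^n / (-8)^(n+1).
So c_n = 1/(-8)^(n+1):
  c_0 = 1/(-8)^1 = -1/8.
  c_1 = 1/(-8)^2 = 1/64.
  c_2 = 1/(-8)^3 = -1/512.
The series is valid for |w/d| < 1, i.e. |z − z₀| < |d|.
Radius of convergence: R = |-6 − z₀| = |-8| = 8 (distance from z₀ to the singularity z = -6).

c_0 = -1/8, c_1 = 1/64, c_2 = -1/512; R = 8.


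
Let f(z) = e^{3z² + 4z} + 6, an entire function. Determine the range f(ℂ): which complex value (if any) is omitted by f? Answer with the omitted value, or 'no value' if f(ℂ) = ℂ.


Little Picard bounds the complement of f(ℂ) to at most one point.
The exponent g(z) = 3z² + 4z is a nonconstant polynomial, hence surjective onto ℂ. So e^{g(z)} takes every value in {e^w : w ∈ ℂ} = ℂ ∖ {0}. Adding 6 shifts the range to ℂ ∖ {6}. f omits exactly 6.

Omitted value: 6.


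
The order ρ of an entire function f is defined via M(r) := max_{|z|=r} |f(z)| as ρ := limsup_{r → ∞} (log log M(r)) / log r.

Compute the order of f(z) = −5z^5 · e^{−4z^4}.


M(r) = max_{|z|=r} |-5|·|z|^5·|e^{−4z^4}| = 5·r^5 · e^{4r^4} (the factors attain their maxima compatibly on |z|=r). Then log M(r) = log 5 + 5·log r + 4r^4, dominated by the last term, so log log M(r) ~ 4·log r. The polynomial factor -5z^5 contributes only a log r term and does not affect the order. ρ = 4.
Therefore ρ = 4.

Order ρ = 4.


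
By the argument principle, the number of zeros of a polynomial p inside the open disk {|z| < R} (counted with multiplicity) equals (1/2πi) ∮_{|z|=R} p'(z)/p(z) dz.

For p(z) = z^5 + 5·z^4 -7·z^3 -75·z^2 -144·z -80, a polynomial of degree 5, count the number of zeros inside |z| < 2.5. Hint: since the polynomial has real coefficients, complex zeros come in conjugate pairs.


The zeros of p are: -4, 4, (-2 + 1i), (-2 - 1i), -1.
Their magnitudes are: 4, 4, 2.236, 2.236, 1.
Zeros with |z| < R = 2.5: (-2 + 1i), (-2 - 1i), -1.
Count = 3.
By the argument principle, (1/2πi) ∮_{|z|=R} p'(z)/p(z) dz equals exactly this count.

Number of zeros inside |z| < 2.5: 3.


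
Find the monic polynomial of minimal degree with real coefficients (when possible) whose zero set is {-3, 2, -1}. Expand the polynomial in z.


The polynomial is p(z) = ∏_{α ∈ S} (z − α), where S = {-3, 2, -1}.
Expanding the product yields: p(z) = z^3 + 2·z^2 -5·z -6.
The resulting polynomial has degree 3 and real coefficients as required.

p(z) = z^3 + 2·z^2 -5·z -6.


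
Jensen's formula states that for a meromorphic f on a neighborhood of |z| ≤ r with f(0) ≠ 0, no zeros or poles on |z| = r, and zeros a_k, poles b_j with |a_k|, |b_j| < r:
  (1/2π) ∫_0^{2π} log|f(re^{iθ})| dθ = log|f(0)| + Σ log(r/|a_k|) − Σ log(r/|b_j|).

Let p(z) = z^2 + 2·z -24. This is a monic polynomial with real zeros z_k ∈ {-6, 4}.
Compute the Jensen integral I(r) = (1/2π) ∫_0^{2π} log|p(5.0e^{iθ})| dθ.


Zeros: -6, 4; r = 5.0.
Inside |z| < r: 4. Outside (|z| ≥ r): -6.
p(0) = -24, so log|p(0)| = log(24) = 3.1781.
Apply Jensen: I(r) = log|p(0)| + Σ_k log(r/|z_k|), summed over zeros inside |z| < r.
  log(r/|z_k|) for z_k = 4: log(5.0/4) = 0.2231
  Outside zeros (-6) contribute nothing to the Jensen sum.
Sum over inside zeros: 0.2231.
I(r) = log|p(0)| + (inside sum) = 3.1781 + 0.2231 = 3.4012.
Note: since some zeros are outside |z| ≤ r, the simplified n·log(r) form does NOT apply — only the inside zeros contribute.

I(r) ≈ 3.4012.


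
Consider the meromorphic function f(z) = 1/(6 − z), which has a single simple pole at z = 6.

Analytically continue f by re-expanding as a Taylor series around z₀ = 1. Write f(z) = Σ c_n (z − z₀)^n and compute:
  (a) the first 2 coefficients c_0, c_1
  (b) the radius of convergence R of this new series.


Let w = z − z₀, so z = z₀ + w.
Then 6 − z = 6 − (z₀ + w) = (6 − z₀) − w = 5 − w.
f(z) = 1/(5 − w) = (1/(5)) · 1/(1 − w/(5)) = Σ_{n≥0} w^n / (5)^(n+1).
So c_n = 1/(5)^(n+1):
  c_0 = 1/(5)^1 = 1/5.
  c_1 = 1/(5)^2 = 1/25.
The series is valid for |w/d| < 1, i.e. |z − z₀| < |d|.
Radius of convergence: R = |6 − z₀| = |5| = 5 (distance from z₀ to the singularity z = 6).

c_0 = 1/5, c_1 = 1/25; R = 5.


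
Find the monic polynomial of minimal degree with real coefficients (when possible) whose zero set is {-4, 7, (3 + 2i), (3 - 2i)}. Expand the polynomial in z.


The polynomial is p(z) = ∏_{α ∈ S} (z − α), where S = {-4, 7, (3 + 2i), (3 - 2i)}.
Expanding the product yields: p(z) = z^4 -9·z^3 + 3·z^2 + 129·z -364.
Note conjugate pairs combine to real quadratics: (z − (3+2i))(z − (3−2i)) = z² − 6z + 13.
The resulting polynomial has degree 4 and real coefficients as required.

p(z) = z^4 -9·z^3 + 3·z^2 + 129·z -364.


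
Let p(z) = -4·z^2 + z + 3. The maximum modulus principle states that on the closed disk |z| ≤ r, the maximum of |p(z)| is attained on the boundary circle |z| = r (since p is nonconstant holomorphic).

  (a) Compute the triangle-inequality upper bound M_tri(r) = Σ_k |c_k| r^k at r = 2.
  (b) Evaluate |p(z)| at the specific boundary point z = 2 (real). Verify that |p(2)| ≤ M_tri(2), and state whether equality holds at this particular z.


Coefficients: c_0 = 3, c_1 = 1, c_2 = -4. Radius r = 2.
Part (a). Triangle bound: M_tri(r) = Σ_k |c_k| r^k
  = |3|·2^0 + |1|·2^1 + |-4|·2^2
  = 3 + 2 + 16 = 21.
This bounds M(r) := max_{|z|=r} |p(z)| from above; equality holds iff all terms c_k z^k can be made to align in phase at a single z on |z|=r.
Part (b). At z = 2 (real, on the circle |z| = r):
  p(2) = (3)·2^0 + (1)·2^1 + (-4)·2^2 = -11.
  |p(2)| = 11.
Check: |p(2)| = 11 ≤ 21 = M_tri(2). ✓ Equality does not hold at z = 2 (the coefficients have mixed signs, so the terms do not all align in phase there).

M_tri(2) = 21; |p(2)| = 11; equality at z=2: no.


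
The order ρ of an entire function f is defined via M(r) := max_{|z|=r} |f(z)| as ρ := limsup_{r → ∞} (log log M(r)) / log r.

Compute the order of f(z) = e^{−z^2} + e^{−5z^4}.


Each summand is entire of order 2 and 4 respectively (as in the single-exponential case). The order of a sum is at most the max of the orders, so ρ ≤ 4. For the lower bound: on |z|=r choose arg z so that -5z^4 is real positive; then |e^{-5z^4}| = e^{5r^4} while |e^{-1z^2}| ≤ e^{1r^2} = o(e^{5r^4}). So |f| ≥ e^{5r^4}(1 − o(1)) and ρ ≥ 4. Hence ρ = max(2, 4) = 4.
Therefore ρ = 4.

Order ρ = 4.


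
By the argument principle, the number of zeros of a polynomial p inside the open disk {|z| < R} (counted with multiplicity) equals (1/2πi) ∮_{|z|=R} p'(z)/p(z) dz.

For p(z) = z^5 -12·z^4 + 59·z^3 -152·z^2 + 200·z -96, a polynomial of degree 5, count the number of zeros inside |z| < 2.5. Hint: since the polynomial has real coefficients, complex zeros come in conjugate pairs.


The zeros of p are: (2 + 2i), (2 - 2i), 4, 3, 1.
Their magnitudes are: 2.828, 2.828, 4, 3, 1.
Zeros with |z| < R = 2.5: 1.
Count = 1.
By the argument principle, (1/2πi) ∮_{|z|=R} p'(z)/p(z) dz equals exactly this count.

Number of zeros inside |z| < 2.5: 1.


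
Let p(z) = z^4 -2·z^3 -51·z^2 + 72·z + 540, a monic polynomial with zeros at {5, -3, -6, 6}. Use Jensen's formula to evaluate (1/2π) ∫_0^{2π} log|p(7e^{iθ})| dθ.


Zeros: -6, -3, 5, 6; r = 7.
Inside |z| < r: -6, -3, 5, 6. Outside (|z| ≥ r): ∅.
p(0) = 540, so log|p(0)| = log(540) = 6.2916.
Apply Jensen: I(r) = log|p(0)| + Σ_k log(r/|z_k|), summed over zeros inside |z| < r.
  log(r/|z_k|) for z_k = 5: log(7/5) = 0.3365
  log(r/|z_k|) for z_k = -3: log(7/3) = 0.8473
  log(r/|z_k|) for z_k = -6: log(7/6) = 0.1542
  log(r/|z_k|) for z_k = 6: log(7/6) = 0.1542
Sum over inside zeros: 1.4921.
I(r) = log|p(0)| + (inside sum) = 6.2916 + 1.4921 = 7.7836.
Closed form (all zeros inside, monic): I(r) = n·log(r) = 4·log(7) = 7.7836. ✓

I(r) ≈ 7.7836.


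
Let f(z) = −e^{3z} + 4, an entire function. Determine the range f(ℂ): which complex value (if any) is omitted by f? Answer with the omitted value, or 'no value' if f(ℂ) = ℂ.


Little Picard bounds the complement of f(ℂ) to at most one point.
e^{3z} is never zero on ℂ, so -1·e^{3z} takes every value in ℂ ∖ {0}. Adding 4 shifts the range to ℂ ∖ {4}. Thus f omits exactly the value 4.

Omitted value: 4.


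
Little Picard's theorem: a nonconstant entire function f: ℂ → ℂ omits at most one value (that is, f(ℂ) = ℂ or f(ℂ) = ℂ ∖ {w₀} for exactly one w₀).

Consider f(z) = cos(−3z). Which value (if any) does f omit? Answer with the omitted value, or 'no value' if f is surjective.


Little Picard bounds the complement of f(ℂ) to at most one point.
cos is entire and surjective onto ℂ: for every w ∈ ℂ, cos(ζ) = w has a solution ζ ∈ ℂ (e.g., via the complex inverse arccos). With ζ = −3z this gives z = ζ/(-3). Then 1·cos(−3z) takes every value in 1·ℂ = ℂ, and adding 0 is a bijection of ℂ. So f is surjective and omits no value. (Note: only on the real line is cos bounded by [−1, 1].)

Omitted value: no value.


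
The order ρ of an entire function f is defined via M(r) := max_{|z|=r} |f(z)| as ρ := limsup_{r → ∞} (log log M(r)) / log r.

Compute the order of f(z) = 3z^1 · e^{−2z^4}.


M(r) = max_{|z|=r} |3|·|z|^1·|e^{−2z^4}| = 3·r^1 · e^{2r^4} (the factors attain their maxima compatibly on |z|=r). Then log M(r) = log 3 + 1·log r + 2r^4, dominated by the last term, so log log M(r) ~ 4·log r. The polynomial factor 3z^1 contributes only a log r term and does not affect the order. ρ = 4.
Therefore ρ = 4.

Order ρ = 4.


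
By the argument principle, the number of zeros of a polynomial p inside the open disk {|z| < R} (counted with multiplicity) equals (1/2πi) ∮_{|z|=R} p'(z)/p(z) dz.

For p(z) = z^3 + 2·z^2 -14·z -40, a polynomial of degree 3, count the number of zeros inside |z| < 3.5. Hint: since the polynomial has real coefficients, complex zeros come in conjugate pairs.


The zeros of p are: 4, (-3 + 1i), (-3 - 1i).
Their magnitudes are: 4, 3.162, 3.162.
Zeros with |z| < R = 3.5: (-3 + 1i), (-3 - 1i).
Count = 2.
By the argument principle, (1/2πi) ∮_{|z|=R} p'(z)/p(z) dz equals exactly this count.

Number of zeros inside |z| < 3.5: 2.


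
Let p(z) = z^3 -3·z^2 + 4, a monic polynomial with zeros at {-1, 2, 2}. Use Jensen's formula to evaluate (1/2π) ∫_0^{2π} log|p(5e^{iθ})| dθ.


Zeros: -1, 2, 2; r = 5.
Inside |z| < r: -1, 2, 2. Outside (|z| ≥ r): ∅.
p(0) = 4, so log|p(0)| = log(4) = 1.3863.
Apply Jensen: I(r) = log|p(0)| + Σ_k log(r/|z_k|), summed over zeros inside |z| < r.
  log(r/|z_k|) for z_k = -1: log(5/1) = 1.6094
  log(r/|z_k|) for z_k = 2: log(5/2) = 0.9163
  log(r/|z_k|) for z_k = 2: log(5/2) = 0.9163
Sum over inside zeros: 3.4420.
I(r) = log|p(0)| + (inside sum) = 1.3863 + 3.4420 = 4.8283.
Closed form (all zeros inside, monic): I(r) = n·log(r) = 3·log(5) = 4.8283. ✓

I(r) ≈ 4.8283.


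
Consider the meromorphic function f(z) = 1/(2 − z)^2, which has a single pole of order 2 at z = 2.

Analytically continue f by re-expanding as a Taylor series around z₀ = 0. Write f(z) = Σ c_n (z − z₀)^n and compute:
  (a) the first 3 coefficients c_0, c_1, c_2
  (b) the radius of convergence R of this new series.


Let w = z − z₀, so z = z₀ + w.
Then 2 − z = 2 − (z₀ + w) = (2 − z₀) − w = 2 − w.
f(z) = 1/(2 − w)^2 = (1/(2)^2) · (1 − w/(2))^{−2}.
By the binomial series (1−u)^{−2} = Σ_{n≥0} C(n+1, 1) u^n for |u|<1, with u = w/(2):
  c_n = C(n+1, 1) / (2)^(n+2).
  c_0 = 1/(2)^2 = 1/4.
  c_1 = 2/(2)^3 = 1/4.
  c_2 = 3/(2)^4 = 3/16.
The series is valid for |w/d| < 1, i.e. |z − z₀| < |d|.
Radius of convergence: R = |2 − z₀| = |2| = 2 (distance from z₀ to the singularity z = 2).

c_0 = 1/4, c_1 = 1/4, c_2 = 3/16; R = 2.


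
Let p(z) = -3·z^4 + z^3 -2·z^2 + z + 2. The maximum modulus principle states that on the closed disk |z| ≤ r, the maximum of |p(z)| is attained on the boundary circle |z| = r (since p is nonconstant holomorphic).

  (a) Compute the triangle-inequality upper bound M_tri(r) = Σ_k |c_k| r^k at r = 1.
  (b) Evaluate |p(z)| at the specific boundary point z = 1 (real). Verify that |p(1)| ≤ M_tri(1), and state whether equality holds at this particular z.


Coefficients: c_0 = 2, c_1 = 1, c_2 = -2, c_3 = 1, c_4 = -3. Radius r = 1.
Part (a). Triangle bound: M_tri(r) = Σ_k |c_k| r^k
  = |2|·1^0 + |1|·1^1 + |-2|·1^2 + |1|·1^3 + |-3|·1^4
  = 2 + 1 + 2 + 1 + 3 = 9.
This bounds M(r) := max_{|z|=r} |p(z)| from above; equality holds iff all terms c_k z^k can be made to align in phase at a single z on |z|=r.
Part (b). At z = 1 (real, on the circle |z| = r):
  p(1) = (2)·1^0 + (1)·1^1 + (-2)·1^2 + (1)·1^3 + (-3)·1^4 = -1.
  |p(1)| = 1.
Check: |p(1)| = 1 ≤ 9 = M_tri(1). ✓ Equality does not hold at z = 1 (the coefficients have mixed signs, so the terms do not all align in phase there).

M_tri(1) = 9; |p(1)| = 1; equality at z=1: no.


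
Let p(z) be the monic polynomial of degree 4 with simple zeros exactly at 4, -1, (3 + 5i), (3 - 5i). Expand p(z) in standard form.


The polynomial is p(z) = ∏_{α ∈ S} (z − α), where S = {4, -1, (3 + 5i), (3 - 5i)}.
Expanding the product yields: p(z) = z^4 -9·z^3 + 48·z^2 -78·z -136.
Note conjugate pairs combine to real quadratics: (z − (3+5i))(z − (3−5i)) = z² − 6z + 34.
The resulting polynomial has degree 4 and real coefficients as required.

p(z) = z^4 -9·z^3 + 48·z^2 -78·z -136.


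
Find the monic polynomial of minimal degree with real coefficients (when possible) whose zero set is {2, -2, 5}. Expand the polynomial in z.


The polynomial is p(z) = ∏_{α ∈ S} (z − α), where S = {2, -2, 5}.
Expanding the product yields: p(z) = z^3 -5·z^2 -4·z + 20.
The resulting polynomial has degree 3 and real coefficients as required.

p(z) = z^3 -5·z^2 -4·z + 20.


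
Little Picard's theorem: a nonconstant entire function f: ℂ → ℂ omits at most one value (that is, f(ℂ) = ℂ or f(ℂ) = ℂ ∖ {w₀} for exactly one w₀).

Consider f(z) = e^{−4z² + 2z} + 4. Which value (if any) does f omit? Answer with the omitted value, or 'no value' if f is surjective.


Little Picard bounds the complement of f(ℂ) to at most one point.
The exponent g(z) = −4z² + 2z is a nonconstant polynomial, hence surjective onto ℂ. So e^{g(z)} takes every value in {e^w : w ∈ ℂ} = ℂ ∖ {0}. Adding 4 shifts the range to ℂ ∖ {4}. f omits exactly 4.

Omitted value: 4.


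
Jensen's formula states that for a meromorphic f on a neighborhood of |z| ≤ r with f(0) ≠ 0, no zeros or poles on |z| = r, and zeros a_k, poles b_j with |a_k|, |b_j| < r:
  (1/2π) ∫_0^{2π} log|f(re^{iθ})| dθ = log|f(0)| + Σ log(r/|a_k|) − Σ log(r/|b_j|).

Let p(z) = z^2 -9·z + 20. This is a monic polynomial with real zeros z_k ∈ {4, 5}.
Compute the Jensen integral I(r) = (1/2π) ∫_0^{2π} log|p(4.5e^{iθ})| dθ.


Zeros: 4, 5; r = 4.5.
Inside |z| < r: 4. Outside (|z| ≥ r): 5.
p(0) = 20, so log|p(0)| = log(20) = 2.9957.
Apply Jensen: I(r) = log|p(0)| + Σ_k log(r/|z_k|), summed over zeros inside |z| < r.
  log(r/|z_k|) for z_k = 4: log(4.5/4) = 0.1178
  Outside zeros (5) contribute nothing to the Jensen sum.
Sum over inside zeros: 0.1178.
I(r) = log|p(0)| + (inside sum) = 2.9957 + 0.1178 = 3.1135.
Note: since some zeros are outside |z| ≤ r, the simplified n·log(r) form does NOT apply — only the inside zeros contribute.

I(r) ≈ 3.1135.


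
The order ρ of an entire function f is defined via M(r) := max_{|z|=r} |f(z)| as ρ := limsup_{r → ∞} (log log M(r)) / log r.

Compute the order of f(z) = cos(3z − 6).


cos(w) is a linear combination of e^{iw} and e^{−iw} (or e^w, e^{−w} in the hyperbolic case), so |cos(w)| ≤ e^{|w|}. With w = 3z − 6, |w| ≤ 3|z| + 6 = 3r + 6 on |z| = r, giving M(r) ≤ e^{3r + 6}, so ρ ≤ 1. On a suitable ray (z = it for sin/cos; z = t for sinh/cosh, t real → ∞), |cos(3z − 6)| grows like e^{3|t|}/2, so ρ ≥ 1. Hence ρ = 1.
Therefore ρ = 1.

Order ρ = 1.


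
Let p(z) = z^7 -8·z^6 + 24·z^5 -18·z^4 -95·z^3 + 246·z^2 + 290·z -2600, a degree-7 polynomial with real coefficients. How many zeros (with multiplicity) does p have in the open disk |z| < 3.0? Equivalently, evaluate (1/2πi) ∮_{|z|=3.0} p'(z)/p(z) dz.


The zeros of p are: (3 + 2i), (3 - 2i), (-2 + 1i), (-2 - 1i), 4, (1 + 3i), (1 - 3i).
Their magnitudes are: 3.606, 3.606, 2.236, 2.236, 4, 3.162, 3.162.
Zeros with |z| < R = 3.0: (-2 + 1i), (-2 - 1i).
Count = 2.
By the argument principle, (1/2πi) ∮_{|z|=R} p'(z)/p(z) dz equals exactly this count.

Number of zeros inside |z| < 3.0: 2.


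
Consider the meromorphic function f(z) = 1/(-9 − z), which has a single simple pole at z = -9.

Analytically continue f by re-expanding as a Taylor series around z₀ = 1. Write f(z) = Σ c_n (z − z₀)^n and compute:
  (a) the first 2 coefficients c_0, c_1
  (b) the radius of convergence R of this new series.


Let w = z − z₀, so z = z₀ + w.
Then -9 − z = -9 − (z₀ + w) = (-9 − z₀) − w = -10 − w.
f(z) = 1/(-10 − w) = (1/(-10)) · 1/(1 − w/(-10)) = Σ_{n≥0} w^n / (-10)^(n+1).
So c_n = 1/(-10)^(n+1):
  c_0 = 1/(-10)^1 = -1/10.
  c_1 = 1/(-10)^2 = 1/100.
The series is valid for |w/d| < 1, i.e. |z − z₀| < |d|.
Radius of convergence: R = |-9 − z₀| = |-10| = 10 (distance from z₀ to the singularity z = -9).

c_0 = -1/10, c_1 = 1/100; R = 10.


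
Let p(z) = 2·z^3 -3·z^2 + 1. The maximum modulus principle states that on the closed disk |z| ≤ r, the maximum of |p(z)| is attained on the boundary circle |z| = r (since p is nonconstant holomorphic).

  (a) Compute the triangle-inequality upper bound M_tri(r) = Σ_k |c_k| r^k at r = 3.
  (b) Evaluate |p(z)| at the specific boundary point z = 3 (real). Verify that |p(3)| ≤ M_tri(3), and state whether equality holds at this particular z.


Coefficients: c_0 = 1, c_1 = 0, c_2 = -3, c_3 = 2. Radius r = 3.
Part (a). Triangle bound: M_tri(r) = Σ_k |c_k| r^k
  = |1|·3^0 + |0|·3^1 + |-3|·3^2 + |2|·3^3
  = 1 + 0 + 27 + 54 = 82.
This bounds M(r) := max_{|z|=r} |p(z)| from above; equality holds iff all terms c_k z^k can be made to align in phase at a single z on |z|=r.
Part (b). At z = 3 (real, on the circle |z| = r):
  p(3) = (1)·3^0 + (0)·3^1 + (-3)·3^2 + (2)·3^3 = 28.
  |p(3)| = 28.
Check: |p(3)| = 28 ≤ 82 = M_tri(3). ✓ Equality does not hold at z = 3 (the coefficients have mixed signs, so the terms do not all align in phase there).

M_tri(3) = 82; |p(3)| = 28; equality at z=3: no.


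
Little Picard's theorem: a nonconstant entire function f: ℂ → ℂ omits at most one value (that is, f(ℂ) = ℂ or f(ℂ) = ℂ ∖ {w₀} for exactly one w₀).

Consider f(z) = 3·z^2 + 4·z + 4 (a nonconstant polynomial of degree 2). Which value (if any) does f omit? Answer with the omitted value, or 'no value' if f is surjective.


Little Picard bounds the complement of f(ℂ) to at most one point.
For every w ∈ ℂ, the equation p(z) − w = 0 is a nonconstant polynomial in z and hence has at least one root by the fundamental theorem of algebra. So p is surjective onto ℂ, omitting no value.

Omitted value: no value.


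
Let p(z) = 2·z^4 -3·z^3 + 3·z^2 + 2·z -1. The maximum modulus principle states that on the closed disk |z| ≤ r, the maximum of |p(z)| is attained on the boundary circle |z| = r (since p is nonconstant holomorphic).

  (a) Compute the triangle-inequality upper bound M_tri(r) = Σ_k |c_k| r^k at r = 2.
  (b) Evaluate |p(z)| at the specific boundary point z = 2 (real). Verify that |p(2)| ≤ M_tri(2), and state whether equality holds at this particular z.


Coefficients: c_0 = -1, c_1 = 2, c_2 = 3, c_3 = -3, c_4 = 2. Radius r = 2.
Part (a). Triangle bound: M_tri(r) = Σ_k |c_k| r^k
  = |-1|·2^0 + |2|·2^1 + |3|·2^2 + |-3|·2^3 + |2|·2^4
  = 1 + 4 + 12 + 24 + 32 = 73.
This bounds M(r) := max_{|z|=r} |p(z)| from above; equality holds iff all terms c_k z^k can be made to align in phase at a single z on |z|=r.
Part (b). At z = 2 (real, on the circle |z| = r):
  p(2) = (-1)·2^0 + (2)·2^1 + (3)·2^2 + (-3)·2^3 + (2)·2^4 = 23.
  |p(2)| = 23.
Check: |p(2)| = 23 ≤ 73 = M_tri(2). ✓ Equality does not hold at z = 2 (the coefficients have mixed signs, so the terms do not all align in phase there).

M_tri(2) = 73; |p(2)| = 23; equality at z=2: no.


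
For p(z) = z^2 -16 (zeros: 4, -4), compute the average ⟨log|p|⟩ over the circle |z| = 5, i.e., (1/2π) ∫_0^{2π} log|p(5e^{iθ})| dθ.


Zeros: -4, 4; r = 5.
Inside |z| < r: -4, 4. Outside (|z| ≥ r): ∅.
p(0) = -16, so log|p(0)| = log(16) = 2.7726.
Apply Jensen: I(r) = log|p(0)| + Σ_k log(r/|z_k|), summed over zeros inside |z| < r.
  log(r/|z_k|) for z_k = 4: log(5/4) = 0.2231
  log(r/|z_k|) for z_k = -4: log(5/4) = 0.2231
Sum over inside zeros: 0.4463.
I(r) = log|p(0)| + (inside sum) = 2.7726 + 0.4463 = 3.2189.
Closed form (all zeros inside, monic): I(r) = n·log(r) = 2·log(5) = 3.2189. ✓

I(r) ≈ 3.2189.


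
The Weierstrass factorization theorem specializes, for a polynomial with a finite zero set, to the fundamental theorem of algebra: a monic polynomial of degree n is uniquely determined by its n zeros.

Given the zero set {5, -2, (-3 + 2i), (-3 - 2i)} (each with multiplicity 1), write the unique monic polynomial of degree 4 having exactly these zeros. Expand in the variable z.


The polynomial is p(z) = ∏_{α ∈ S} (z − α), where S = {5, -2, (-3 + 2i), (-3 - 2i)}.
Expanding the product yields: p(z) = z^4 + 3·z^3 -15·z^2 -99·z -130.
Note conjugate pairs combine to real quadratics: (z − (-3+2i))(z − (-3−2i)) = z² + 6z + 13.
The resulting polynomial has degree 4 and real coefficients as required.

p(z) = z^4 + 3·z^3 -15·z^2 -99·z -130.


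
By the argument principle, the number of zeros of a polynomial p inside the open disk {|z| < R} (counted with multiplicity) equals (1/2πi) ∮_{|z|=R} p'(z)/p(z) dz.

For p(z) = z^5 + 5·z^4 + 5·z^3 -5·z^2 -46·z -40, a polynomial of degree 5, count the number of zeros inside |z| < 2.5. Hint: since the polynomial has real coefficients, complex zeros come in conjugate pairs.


The zeros of p are: -1, (-1 + 2i), (-1 - 2i), 2, -4.
Their magnitudes are: 1, 2.236, 2.236, 2, 4.
Zeros with |z| < R = 2.5: -1, (-1 + 2i), (-1 - 2i), 2.
Count = 4.
By the argument principle, (1/2πi) ∮_{|z|=R} p'(z)/p(z) dz equals exactly this count.

Number of zeros inside |z| < 2.5: 4.


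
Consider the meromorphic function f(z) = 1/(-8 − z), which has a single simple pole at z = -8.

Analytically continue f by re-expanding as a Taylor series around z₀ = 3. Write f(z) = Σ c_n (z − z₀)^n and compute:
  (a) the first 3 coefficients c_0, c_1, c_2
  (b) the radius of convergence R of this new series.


Let w = z − z₀, so z = z₀ + w.
Then -8 − z = -8 − (z₀ + w) = (-8 − z₀) − w = -11 − w.
f(z) = 1/(-11 − w) = (1/(-11)) · 1/(1 − w/(-11)) = Σ_{n≥0} w^n / (-11)^(n+1).
So c_n = 1/(-11)^(n+1):
  c_0 = 1/(-11)^1 = -1/11.
  c_1 = 1/(-11)^2 = 1/121.
  c_2 = 1/(-11)^3 = -1/1331.
The series is valid for |w/d| < 1, i.e. |z − z₀| < |d|.
Radius of convergence: R = |-8 − z₀| = |-11| = 11 (distance from z₀ to the singularity z = -8).

c_0 = -1/11, c_1 = 1/121, c_2 = -1/1331; R = 11.


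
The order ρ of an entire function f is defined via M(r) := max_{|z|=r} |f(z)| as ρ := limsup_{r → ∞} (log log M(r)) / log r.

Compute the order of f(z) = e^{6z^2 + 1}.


|e^{6z^2 + 1}| = e^{Re(6·z^2) + 1} ≤ e^{6|z|^2 + 1} = e^{6r^2 + 1} on |z| = r, so ρ ≤ 2. Choosing z on |z|=r so that 6·z^2 is real positive (always possible by picking arg z appropriately) gives |f(z)| = e^{6r^2 + 1}, matching the bound. The additive constant 1 does not affect log log M(r) ~ 2·log r. Hence ρ = 2.
Therefore ρ = 2.

Order ρ = 2.


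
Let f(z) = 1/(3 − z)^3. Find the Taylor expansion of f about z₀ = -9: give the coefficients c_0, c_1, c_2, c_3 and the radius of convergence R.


Let w = z − z₀, so z = z₀ + w.
Then 3 − z = 3 − (z₀ + w) = (3 − z₀) − w = 12 − w.
f(z) = 1/(12 − w)^3 = (1/(12)^3) · (1 − w/(12))^{−3}.
By the binomial series (1−u)^{−3} = Σ_{n≥0} C(n+2, 2) u^n for |u|<1, with u = w/(12):
  c_n = C(n+2, 2) / (12)^(n+3).
  c_0 = 1/(12)^3 = 1/1728.
  c_1 = 3/(12)^4 = 1/6912.
  c_2 = 6/(12)^5 = 1/41472.
  c_3 = 10/(12)^6 = 5/1492992.
The series is valid for |w/d| < 1, i.e. |z − z₀| < |d|.
Radius of convergence: R = |3 − z₀| = |12| = 12 (distance from z₀ to the singularity z = 3).

c_0 = 1/1728, c_1 = 1/6912, c_2 = 1/41472, c_3 = 5/1492992; R = 12.


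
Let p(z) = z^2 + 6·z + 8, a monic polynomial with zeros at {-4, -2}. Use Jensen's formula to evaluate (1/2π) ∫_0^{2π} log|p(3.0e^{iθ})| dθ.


Zeros: -4, -2; r = 3.0.
Inside |z| < r: -2. Outside (|z| ≥ r): -4.
p(0) = 8, so log|p(0)| = log(8) = 2.0794.
Apply Jensen: I(r) = log|p(0)| + Σ_k log(r/|z_k|), summed over zeros inside |z| < r.
  log(r/|z_k|) for z_k = -2: log(3.0/2) = 0.4055
  Outside zeros (-4) contribute nothing to the Jensen sum.
Sum over inside zeros: 0.4055.
I(r) = log|p(0)| + (inside sum) = 2.0794 + 0.4055 = 2.4849.
Note: since some zeros are outside |z| ≤ r, the simplified n·log(r) form does NOT apply — only the inside zeros contribute.

I(r) ≈ 2.4849.


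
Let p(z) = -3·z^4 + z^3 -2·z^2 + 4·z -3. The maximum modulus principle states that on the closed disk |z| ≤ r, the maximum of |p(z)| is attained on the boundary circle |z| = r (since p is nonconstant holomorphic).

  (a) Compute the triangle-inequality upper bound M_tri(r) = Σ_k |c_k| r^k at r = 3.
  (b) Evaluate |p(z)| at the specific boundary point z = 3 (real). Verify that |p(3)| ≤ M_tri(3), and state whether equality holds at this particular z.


Coefficients: c_0 = -3, c_1 = 4, c_2 = -2, c_3 = 1, c_4 = -3. Radius r = 3.
Part (a). Triangle bound: M_tri(r) = Σ_k |c_k| r^k
  = |-3|·3^0 + |4|·3^1 + |-2|·3^2 + |1|·3^3 + |-3|·3^4
  = 3 + 12 + 18 + 27 + 243 = 303.
This bounds M(r) := max_{|z|=r} |p(z)| from above; equality holds iff all terms c_k z^k can be made to align in phase at a single z on |z|=r.
Part (b). At z = 3 (real, on the circle |z| = r):
  p(3) = (-3)·3^0 + (4)·3^1 + (-2)·3^2 + (1)·3^3 + (-3)·3^4 = -225.
  |p(3)| = 225.
Check: |p(3)| = 225 ≤ 303 = M_tri(3). ✓ Equality does not hold at z = 3 (the coefficients have mixed signs, so the terms do not all align in phase there).

M_tri(3) = 303; |p(3)| = 225; equality at z=3: no.


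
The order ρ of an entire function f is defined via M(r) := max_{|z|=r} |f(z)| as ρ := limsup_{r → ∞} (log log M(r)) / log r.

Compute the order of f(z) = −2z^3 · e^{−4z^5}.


M(r) = max_{|z|=r} |-2|·|z|^3·|e^{−4z^5}| = 2·r^3 · e^{4r^5} (the factors attain their maxima compatibly on |z|=r). Then log M(r) = log 2 + 3·log r + 4r^5, dominated by the last term, so log log M(r) ~ 5·log r. The polynomial factor -2z^3 contributes only a log r term and does not affect the order. ρ = 5.
Therefore ρ = 5.

Order ρ = 5.


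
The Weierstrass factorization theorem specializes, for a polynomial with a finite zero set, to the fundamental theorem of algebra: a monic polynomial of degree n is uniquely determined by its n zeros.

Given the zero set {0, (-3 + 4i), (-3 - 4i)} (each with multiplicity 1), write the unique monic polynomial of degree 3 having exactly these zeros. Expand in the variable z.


The polynomial is p(z) = ∏_{α ∈ S} (z − α), where S = {0, (-3 + 4i), (-3 - 4i)}.
Expanding the product yields: p(z) = z^3 + 6·z^2 + 25·z.
Note conjugate pairs combine to real quadratics: (z − (-3+4i))(z − (-3−4i)) = z² + 6z + 25.
The resulting polynomial has degree 3 and real coefficients as required.

p(z) = z^3 + 6·z^2 + 25·z.


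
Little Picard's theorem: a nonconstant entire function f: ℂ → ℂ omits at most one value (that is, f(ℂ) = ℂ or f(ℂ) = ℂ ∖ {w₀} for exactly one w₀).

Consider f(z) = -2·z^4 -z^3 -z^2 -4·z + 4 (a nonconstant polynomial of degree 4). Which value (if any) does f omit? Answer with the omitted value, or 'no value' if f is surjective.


Little Picard bounds the complement of f(ℂ) to at most one point.
For every w ∈ ℂ, the equation p(z) − w = 0 is a nonconstant polynomial in z and hence has at least one root by the fundamental theorem of algebra. So p is surjective onto ℂ, omitting no value.

Omitted value: no value.


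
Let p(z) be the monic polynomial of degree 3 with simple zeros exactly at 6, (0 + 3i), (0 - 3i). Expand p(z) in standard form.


The polynomial is p(z) = ∏_{α ∈ S} (z − α), where S = {6, (0 + 3i), (0 - 3i)}.
Expanding the product yields: p(z) = z^3 -6·z^2 + 9·z -54.
Note conjugate pairs combine to real quadratics: (z − (0+3i))(z − (0−3i)) = z² + 9.
The resulting polynomial has degree 3 and real coefficients as required.

p(z) = z^3 -6·z^2 + 9·z -54.


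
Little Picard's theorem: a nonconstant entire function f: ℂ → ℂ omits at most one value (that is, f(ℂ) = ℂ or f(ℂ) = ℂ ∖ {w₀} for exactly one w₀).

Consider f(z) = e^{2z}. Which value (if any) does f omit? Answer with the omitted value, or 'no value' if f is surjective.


Little Picard bounds the complement of f(ℂ) to at most one point.
e^{2z} is never zero on ℂ, so 1·e^{2z} takes every value in ℂ ∖ {0}. Adding 0 shifts the range to ℂ ∖ {0}. Thus f omits exactly the value 0.

Omitted value: 0.


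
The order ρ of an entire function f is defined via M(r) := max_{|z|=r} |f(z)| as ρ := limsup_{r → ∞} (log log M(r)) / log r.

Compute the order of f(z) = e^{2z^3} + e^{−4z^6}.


Each summand is entire of order 3 and 6 respectively (as in the single-exponential case). The order of a sum is at most the max of the orders, so ρ ≤ 6. For the lower bound: on |z|=r choose arg z so that -4z^6 is real positive; then |e^{-4z^6}| = e^{4r^6} while |e^{2z^3}| ≤ e^{2r^3} = o(e^{4r^6}). So |f| ≥ e^{4r^6}(1 − o(1)) and ρ ≥ 6. Hence ρ = max(3, 6) = 6.
Therefore ρ = 6.

Order ρ = 6.


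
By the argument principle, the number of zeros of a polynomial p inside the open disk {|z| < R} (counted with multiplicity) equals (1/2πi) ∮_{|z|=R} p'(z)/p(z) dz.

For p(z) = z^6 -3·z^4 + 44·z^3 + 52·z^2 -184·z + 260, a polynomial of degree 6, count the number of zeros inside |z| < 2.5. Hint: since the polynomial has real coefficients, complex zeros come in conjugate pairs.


The zeros of p are: (2 + 3i), (2 - 3i), (-3 + 1i), (-3 - 1i), (1 + 1i), (1 - 1i).
Their magnitudes are: 3.606, 3.606, 3.162, 3.162, 1.414, 1.414.
Zeros with |z| < R = 2.5: (1 + 1i), (1 - 1i).
Count = 2.
By the argument principle, (1/2πi) ∮_{|z|=R} p'(z)/p(z) dz equals exactly this count.

Number of zeros inside |z| < 2.5: 2.


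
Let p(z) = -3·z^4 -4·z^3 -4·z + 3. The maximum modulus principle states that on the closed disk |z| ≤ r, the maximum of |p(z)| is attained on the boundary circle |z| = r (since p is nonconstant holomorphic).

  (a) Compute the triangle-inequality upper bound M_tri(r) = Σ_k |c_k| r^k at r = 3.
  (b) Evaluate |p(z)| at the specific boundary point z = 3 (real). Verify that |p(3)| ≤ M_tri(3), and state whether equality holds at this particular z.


Coefficients: c_0 = 3, c_1 = -4, c_2 = 0, c_3 = -4, c_4 = -3. Radius r = 3.
Part (a). Triangle bound: M_tri(r) = Σ_k |c_k| r^k
  = |3|·3^0 + |-4|·3^1 + |0|·3^2 + |-4|·3^3 + |-3|·3^4
  = 3 + 12 + 0 + 108 + 243 = 366.
This bounds M(r) := max_{|z|=r} |p(z)| from above; equality holds iff all terms c_k z^k can be made to align in phase at a single z on |z|=r.
Part (b). At z = 3 (real, on the circle |z| = r):
  p(3) = (3)·3^0 + (-4)·3^1 + (0)·3^2 + (-4)·3^3 + (-3)·3^4 = -360.
  |p(3)| = 360.
Check: |p(3)| = 360 ≤ 366 = M_tri(3). ✓ Equality does not hold at z = 3 (the coefficients have mixed signs, so the terms do not all align in phase there).

M_tri(3) = 366; |p(3)| = 360; equality at z=3: no.


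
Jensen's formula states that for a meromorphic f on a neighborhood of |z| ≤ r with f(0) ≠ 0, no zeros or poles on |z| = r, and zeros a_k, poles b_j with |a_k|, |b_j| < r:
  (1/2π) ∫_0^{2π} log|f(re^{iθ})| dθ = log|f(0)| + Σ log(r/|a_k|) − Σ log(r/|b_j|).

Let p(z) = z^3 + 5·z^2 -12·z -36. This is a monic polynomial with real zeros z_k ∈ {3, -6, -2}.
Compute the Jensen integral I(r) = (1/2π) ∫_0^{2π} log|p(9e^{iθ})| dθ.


Zeros: -6, -2, 3; r = 9.
Inside |z| < r: -6, -2, 3. Outside (|z| ≥ r): ∅.
p(0) = -36, so log|p(0)| = log(36) = 3.5835.
Apply Jensen: I(r) = log|p(0)| + Σ_k log(r/|z_k|), summed over zeros inside |z| < r.
  log(r/|z_k|) for z_k = 3: log(9/3) = 1.0986
  log(r/|z_k|) for z_k = -6: log(9/6) = 0.4055
  log(r/|z_k|) for z_k = -2: log(9/2) = 1.5041
Sum over inside zeros: 3.0082.
I(r) = log|p(0)| + (inside sum) = 3.5835 + 3.0082 = 6.5917.
Closed form (all zeros inside, monic): I(r) = n·log(r) = 3·log(9) = 6.5917. ✓

I(r) ≈ 6.5917.


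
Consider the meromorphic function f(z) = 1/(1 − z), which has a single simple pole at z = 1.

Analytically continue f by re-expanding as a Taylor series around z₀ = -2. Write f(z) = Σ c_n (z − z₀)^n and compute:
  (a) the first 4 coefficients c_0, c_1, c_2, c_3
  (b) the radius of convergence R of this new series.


Let w = z − z₀, so z = z₀ + w.
Then 1 − z = 1 − (z₀ + w) = (1 − z₀) − w = 3 − w.
f(z) = 1/(3 − w) = (1/(3)) · 1/(1 − w/(3)) = Σ_{n≥0} w^n / (3)^(n+1).
So c_n = 1/(3)^(n+1):
  c_0 = 1/(3)^1 = 1/3.
  c_1 = 1/(3)^2 = 1/9.
  c_2 = 1/(3)^3 = 1/27.
  c_3 = 1/(3)^4 = 1/81.
The series is valid for |w/d| < 1, i.e. |z − z₀| < |d|.
Radius of convergence: R = |1 − z₀| = |3| = 3 (distance from z₀ to the singularity z = 1).

c_0 = 1/3, c_1 = 1/9, c_2 = 1/27, c_3 = 1/81; R = 3.


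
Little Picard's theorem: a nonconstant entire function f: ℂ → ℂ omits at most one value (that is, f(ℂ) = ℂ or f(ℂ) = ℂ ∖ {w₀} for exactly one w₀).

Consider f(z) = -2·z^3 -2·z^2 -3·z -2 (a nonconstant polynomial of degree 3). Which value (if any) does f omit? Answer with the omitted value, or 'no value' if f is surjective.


Little Picard bounds the complement of f(ℂ) to at most one point.
For every w ∈ ℂ, the equation p(z) − w = 0 is a nonconstant polynomial in z and hence has at least one root by the fundamental theorem of algebra. So p is surjective onto ℂ, omitting no value.

Omitted value: no value.


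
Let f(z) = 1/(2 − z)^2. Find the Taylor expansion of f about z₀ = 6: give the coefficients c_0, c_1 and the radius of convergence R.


Let w = z − z₀, so z = z₀ + w.
Then 2 − z = 2 − (z₀ + w) = (2 − z₀) − w = -4 − w.
f(z) = 1/(-4 − w)^2 = (1/(-4)^2) · (1 − w/(-4))^{−2}.
By the binomial series (1−u)^{−2} = Σ_{n≥0} C(n+1, 1) u^n for |u|<1, with u = w/(-4):
  c_n = C(n+1, 1) / (-4)^(n+2).
  c_0 = 1/(-4)^2 = 1/16.
  c_1 = 2/(-4)^3 = -1/32.
The series is valid for |w/d| < 1, i.e. |z − z₀| < |d|.
Radius of convergence: R = |2 − z₀| = |-4| = 4 (distance from z₀ to the singularity z = 2).

c_0 = 1/16, c_1 = -1/32; R = 4.


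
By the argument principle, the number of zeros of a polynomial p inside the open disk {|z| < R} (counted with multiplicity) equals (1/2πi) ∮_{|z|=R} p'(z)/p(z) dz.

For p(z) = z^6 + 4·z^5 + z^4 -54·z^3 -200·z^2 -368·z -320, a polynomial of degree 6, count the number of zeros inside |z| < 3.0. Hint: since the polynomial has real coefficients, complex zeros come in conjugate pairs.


The zeros of p are: (-1 + 2i), (-1 - 2i), -2, 4, (-2 + 2i), (-2 - 2i).
Their magnitudes are: 2.236, 2.236, 2, 4, 2.828, 2.828.
Zeros with |z| < R = 3.0: (-1 + 2i), (-1 - 2i), -2, (-2 + 2i), (-2 - 2i).
Count = 5.
By the argument principle, (1/2πi) ∮_{|z|=R} p'(z)/p(z) dz equals exactly this count.

Number of zeros inside |z| < 3.0: 5.


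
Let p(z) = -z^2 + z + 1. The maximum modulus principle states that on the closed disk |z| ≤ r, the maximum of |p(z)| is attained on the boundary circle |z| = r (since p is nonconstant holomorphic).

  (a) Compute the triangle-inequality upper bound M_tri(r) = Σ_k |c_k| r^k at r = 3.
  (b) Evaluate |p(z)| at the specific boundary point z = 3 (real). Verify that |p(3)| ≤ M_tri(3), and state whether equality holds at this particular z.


Coefficients: c_0 = 1, c_1 = 1, c_2 = -1. Radius r = 3.
Part (a). Triangle bound: M_tri(r) = Σ_k |c_k| r^k
  = |1|·3^0 + |1|·3^1 + |-1|·3^2
  = 1 + 3 + 9 = 13.
This bounds M(r) := max_{|z|=r} |p(z)| from above; equality holds iff all terms c_k z^k can be made to align in phase at a single z on |z|=r.
Part (b). At z = 3 (real, on the circle |z| = r):
  p(3) = (1)·3^0 + (1)·3^1 + (-1)·3^2 = -5.
  |p(3)| = 5.
Check: |p(3)| = 5 ≤ 13 = M_tri(3). ✓ Equality does not hold at z = 3 (the coefficients have mixed signs, so the terms do not all align in phase there).

M_tri(3) = 13; |p(3)| = 5; equality at z=3: no.


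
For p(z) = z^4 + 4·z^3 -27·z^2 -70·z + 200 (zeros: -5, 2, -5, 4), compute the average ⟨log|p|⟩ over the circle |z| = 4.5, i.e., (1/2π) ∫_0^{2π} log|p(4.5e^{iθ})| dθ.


Zeros: -5, -5, 2, 4; r = 4.5.
Inside |z| < r: 2, 4. Outside (|z| ≥ r): -5, -5.
p(0) = 200, so log|p(0)| = log(200) = 5.2983.
Apply Jensen: I(r) = log|p(0)| + Σ_k log(r/|z_k|), summed over zeros inside |z| < r.
  log(r/|z_k|) for z_k = 2: log(4.5/2) = 0.8109
  log(r/|z_k|) for z_k = 4: log(4.5/4) = 0.1178
  Outside zeros (-5, -5) contribute nothing to the Jensen sum.
Sum over inside zeros: 0.9287.
I(r) = log|p(0)| + (inside sum) = 5.2983 + 0.9287 = 6.2270.
Note: since some zeros are outside |z| ≤ r, the simplified n·log(r) form does NOT apply — only the inside zeros contribute.

I(r) ≈ 6.2270.


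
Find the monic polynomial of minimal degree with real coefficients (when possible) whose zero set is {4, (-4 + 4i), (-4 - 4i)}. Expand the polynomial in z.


The polynomial is p(z) = ∏_{α ∈ S} (z − α), where S = {4, (-4 + 4i), (-4 - 4i)}.
Expanding the product yields: p(z) = z^3 + 4·z^2 -128.
Note conjugate pairs combine to real quadratics: (z − (-4+4i))(z − (-4−4i)) = z² + 8z + 32.
The resulting polynomial has degree 3 and real coefficients as required.

p(z) = z^3 + 4·z^2 -128.


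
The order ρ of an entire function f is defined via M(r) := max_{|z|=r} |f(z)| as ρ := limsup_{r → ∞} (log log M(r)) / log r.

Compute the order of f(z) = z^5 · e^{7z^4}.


M(r) = max_{|z|=r} |1|·|z|^5·|e^{7z^4}| = 1·r^5 · e^{7r^4} (the factors attain their maxima compatibly on |z|=r). Then log M(r) = log 1 + 5·log r + 7r^4, dominated by the last term, so log log M(r) ~ 4·log r. The polynomial factor 1z^5 contributes only a log r term and does not affect the order. ρ = 4.
Therefore ρ = 4.

Order ρ = 4.


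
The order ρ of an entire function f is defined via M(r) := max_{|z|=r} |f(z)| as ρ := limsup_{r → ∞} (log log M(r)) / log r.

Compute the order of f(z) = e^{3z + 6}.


|e^{3z + 6}| = e^{Re(3·z) + 6} ≤ e^{3|z|^1 + 6} = e^{3r^1 + 6} on |z| = r, so ρ ≤ 1. Choosing z on |z|=r so that 3·z is real positive (always possible by picking arg z appropriately) gives |f(z)| = e^{3r^1 + 6}, matching the bound. The additive constant 6 does not affect log log M(r) ~ 1·log r. Hence ρ = 1.
Therefore ρ = 1.

Order ρ = 1.


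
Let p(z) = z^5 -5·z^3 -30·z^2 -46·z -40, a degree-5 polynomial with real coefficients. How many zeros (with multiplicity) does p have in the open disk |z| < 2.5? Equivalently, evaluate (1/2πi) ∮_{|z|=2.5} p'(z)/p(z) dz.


The zeros of p are: 4, (-1 + 1i), (-1 - 1i), (-1 + 2i), (-1 - 2i).
Their magnitudes are: 4, 1.414, 1.414, 2.236, 2.236.
Zeros with |z| < R = 2.5: (-1 + 1i), (-1 - 1i), (-1 + 2i), (-1 - 2i).
Count = 4.
By the argument principle, (1/2πi) ∮_{|z|=R} p'(z)/p(z) dz equals exactly this count.

Number of zeros inside |z| < 2.5: 4.
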